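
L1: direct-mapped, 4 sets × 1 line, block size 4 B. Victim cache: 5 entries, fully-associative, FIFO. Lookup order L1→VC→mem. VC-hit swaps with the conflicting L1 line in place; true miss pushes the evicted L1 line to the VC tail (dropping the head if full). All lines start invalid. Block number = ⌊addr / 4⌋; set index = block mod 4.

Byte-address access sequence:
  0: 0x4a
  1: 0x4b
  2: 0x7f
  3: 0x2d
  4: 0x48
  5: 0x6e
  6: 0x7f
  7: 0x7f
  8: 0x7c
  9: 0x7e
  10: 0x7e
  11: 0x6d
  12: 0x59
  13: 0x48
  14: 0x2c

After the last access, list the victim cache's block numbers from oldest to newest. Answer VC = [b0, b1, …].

  [0] addr=0x4a blk=18 s=2: MISS | VC []
  [1] addr=0x4b blk=18 s=2: L1-HIT | VC []
  [2] addr=0x7f blk=31 s=3: MISS | VC []
  [3] addr=0x2d blk=11 s=3: MISS | VC [31]
  [4] addr=0x48 blk=18 s=2: L1-HIT | VC [31]
  [5] addr=0x6e blk=27 s=3: MISS | VC [31, 11]
  [6] addr=0x7f blk=31 s=3: VC-HIT | VC [27, 11]
  [7] addr=0x7f blk=31 s=3: L1-HIT | VC [27, 11]
  [8] addr=0x7c blk=31 s=3: L1-HIT | VC [27, 11]
  [9] addr=0x7e blk=31 s=3: L1-HIT | VC [27, 11]
  [10] addr=0x7e blk=31 s=3: L1-HIT | VC [27, 11]
  [11] addr=0x6d blk=27 s=3: VC-HIT | VC [31, 11]
  [12] addr=0x59 blk=22 s=2: MISS | VC [31, 11, 18]
  [13] addr=0x48 blk=18 s=2: VC-HIT | VC [31, 11, 22]
  [14] addr=0x2c blk=11 s=3: VC-HIT | VC [31, 27, 22]

VC = [31, 27, 22]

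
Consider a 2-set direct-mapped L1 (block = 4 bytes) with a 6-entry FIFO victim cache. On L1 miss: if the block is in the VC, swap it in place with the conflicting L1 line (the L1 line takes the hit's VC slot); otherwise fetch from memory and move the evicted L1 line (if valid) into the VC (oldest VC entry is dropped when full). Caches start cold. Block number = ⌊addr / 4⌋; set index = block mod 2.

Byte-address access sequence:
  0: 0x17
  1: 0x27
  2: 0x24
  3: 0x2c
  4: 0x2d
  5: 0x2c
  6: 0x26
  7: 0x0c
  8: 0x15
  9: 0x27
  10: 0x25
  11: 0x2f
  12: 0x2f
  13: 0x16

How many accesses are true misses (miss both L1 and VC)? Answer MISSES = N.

0: 0x17 (blk 5, set 1) → MISS  vc=[]
1: 0x27 (blk 9, set 1) → MISS  vc=[5]
2: 0x24 (blk 9, set 1) → L1-HIT  vc=[5]
3: 0x2c (blk 11, set 1) → MISS  vc=[5, 9]
4: 0x2d (blk 11, set 1) → L1-HIT  vc=[5, 9]
5: 0x2c (blk 11, set 1) → L1-HIT  vc=[5, 9]
6: 0x26 (blk 9, set 1) → VC-HIT  vc=[5, 11]
7: 0xc (blk 3, set 1) → MISS  vc=[5, 11, 9]
8: 0x15 (blk 5, set 1) → VC-HIT  vc=[3, 11, 9]
9: 0x27 (blk 9, set 1) → VC-HIT  vc=[3, 11, 5]
10: 0x25 (blk 9, set 1) → L1-HIT  vc=[3, 11, 5]
11: 0x2f (blk 11, set 1) → VC-HIT  vc=[3, 9, 5]
12: 0x2f (blk 11, set 1) → L1-HIT  vc=[3, 9, 5]
13: 0x16 (blk 5, set 1) → VC-HIT  vc=[3, 9, 11]

MISSES = 4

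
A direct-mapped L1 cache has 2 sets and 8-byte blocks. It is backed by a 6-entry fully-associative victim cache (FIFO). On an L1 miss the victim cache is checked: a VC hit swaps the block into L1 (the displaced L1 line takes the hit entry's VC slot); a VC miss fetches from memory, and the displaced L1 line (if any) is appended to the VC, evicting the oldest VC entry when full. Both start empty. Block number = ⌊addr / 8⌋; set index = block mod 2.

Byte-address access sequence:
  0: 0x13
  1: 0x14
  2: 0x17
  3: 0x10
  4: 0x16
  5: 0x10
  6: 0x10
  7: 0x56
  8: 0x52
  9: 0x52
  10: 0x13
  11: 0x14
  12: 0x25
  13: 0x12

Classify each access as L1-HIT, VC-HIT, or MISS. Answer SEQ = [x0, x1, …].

0: 0x13 (blk 2, set 0) → MISS  vc=[]
1: 0x14 (blk 2, set 0) → L1-HIT  vc=[]
2: 0x17 (blk 2, set 0) → L1-HIT  vc=[]
3: 0x10 (blk 2, set 0) → L1-HIT  vc=[]
4: 0x16 (blk 2, set 0) → L1-HIT  vc=[]
5: 0x10 (blk 2, set 0) → L1-HIT  vc=[]
6: 0x10 (blk 2, set 0) → L1-HIT  vc=[]
7: 0x56 (blk 10, set 0) → MISS  vc=[2]
8: 0x52 (blk 10, set 0) → L1-HIT  vc=[2]
9: 0x52 (blk 10, set 0) → L1-HIT  vc=[2]
10: 0x13 (blk 2, set 0) → VC-HIT  vc=[10]
11: 0x14 (blk 2, set 0) → L1-HIT  vc=[10]
12: 0x25 (blk 4, set 0) → MISS  vc=[10, 2]
13: 0x12 (blk 2, set 0) → VC-HIT  vc=[10, 4]

SEQ = [MISS, L1-HIT, L1-HIT, L1-HIT, L1-HIT, L1-HIT, L1-HIT, MISS, L1-HIT, L1-HIT, VC-HIT, L1-HIT, MISS, VC-HIT]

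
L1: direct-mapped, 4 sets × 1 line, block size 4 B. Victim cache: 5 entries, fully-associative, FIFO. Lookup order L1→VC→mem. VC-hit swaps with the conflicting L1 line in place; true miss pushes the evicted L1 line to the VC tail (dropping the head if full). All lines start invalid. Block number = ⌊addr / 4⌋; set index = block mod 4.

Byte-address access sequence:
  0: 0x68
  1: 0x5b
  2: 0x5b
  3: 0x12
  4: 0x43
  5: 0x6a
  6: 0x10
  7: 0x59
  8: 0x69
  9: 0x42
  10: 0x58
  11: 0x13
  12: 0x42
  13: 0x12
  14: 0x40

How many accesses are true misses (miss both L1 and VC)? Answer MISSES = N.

0: 0x68 (blk 26, set 2) → MISS  vc=[]
1: 0x5b (blk 22, set 2) → MISS  vc=[26]
2: 0x5b (blk 22, set 2) → L1-HIT  vc=[26]
3: 0x12 (blk 4, set 0) → MISS  vc=[26]
4: 0x43 (blk 16, set 0) → MISS  vc=[26, 4]
5: 0x6a (blk 26, set 2) → VC-HIT  vc=[22, 4]
6: 0x10 (blk 4, set 0) → VC-HIT  vc=[22, 16]
7: 0x59 (blk 22, set 2) → VC-HIT  vc=[26, 16]
8: 0x69 (blk 26, set 2) → VC-HIT  vc=[22, 16]
9: 0x42 (blk 16, set 0) → VC-HIT  vc=[22, 4]
10: 0x58 (blk 22, set 2) → VC-HIT  vc=[26, 4]
11: 0x13 (blk 4, set 0) → VC-HIT  vc=[26, 16]
12: 0x42 (blk 16, set 0) → VC-HIT  vc=[26, 4]
13: 0x12 (blk 4, set 0) → VC-HIT  vc=[26, 16]
14: 0x40 (blk 16, set 0) → VC-HIT  vc=[26, 4]

MISSES = 4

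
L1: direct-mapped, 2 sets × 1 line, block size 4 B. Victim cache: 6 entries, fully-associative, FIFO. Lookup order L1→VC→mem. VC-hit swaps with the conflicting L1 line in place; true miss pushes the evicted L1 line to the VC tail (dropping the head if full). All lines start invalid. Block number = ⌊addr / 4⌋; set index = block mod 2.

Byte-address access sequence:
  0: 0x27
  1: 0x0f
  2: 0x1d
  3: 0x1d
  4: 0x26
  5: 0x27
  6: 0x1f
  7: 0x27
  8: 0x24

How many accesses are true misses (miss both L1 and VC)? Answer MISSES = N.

MISSES = 3

0: 0x27 (blk 9, set 1) → MISS  vc=[]
1: 0xf (blk 3, set 1) → MISS  vc=[9]
2: 0x1d (blk 7, set 1) → MISS  vc=[9, 3]
3: 0x1d (blk 7, set 1) → L1-HIT  vc=[9, 3]
4: 0x26 (blk 9, set 1) → VC-HIT  vc=[7, 3]
5: 0x27 (blk 9, set 1) → L1-HIT  vc=[7, 3]
6: 0x1f (blk 7, set 1) → VC-HIT  vc=[9, 3]
7: 0x27 (blk 9, set 1) → VC-HIT  vc=[7, 3]
8: 0x24 (blk 9, set 1) → L1-HIT  vc=[7, 3]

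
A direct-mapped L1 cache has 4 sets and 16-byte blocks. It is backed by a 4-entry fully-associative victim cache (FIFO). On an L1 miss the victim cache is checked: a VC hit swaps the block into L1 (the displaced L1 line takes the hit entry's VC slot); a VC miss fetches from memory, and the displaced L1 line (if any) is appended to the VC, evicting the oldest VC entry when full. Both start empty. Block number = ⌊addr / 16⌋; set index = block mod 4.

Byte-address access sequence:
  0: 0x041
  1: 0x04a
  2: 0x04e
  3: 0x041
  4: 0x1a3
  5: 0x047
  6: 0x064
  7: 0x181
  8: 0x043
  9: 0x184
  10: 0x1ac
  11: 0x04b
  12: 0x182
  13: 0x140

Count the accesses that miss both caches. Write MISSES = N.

MISSES = 5

  [0] addr=0x41 blk=4 s=0: MISS | VC []
  [1] addr=0x4a blk=4 s=0: L1-HIT | VC []
  [2] addr=0x4e blk=4 s=0: L1-HIT | VC []
  [3] addr=0x41 blk=4 s=0: L1-HIT | VC []
  [4] addr=0x1a3 blk=26 s=2: MISS | VC []
  [5] addr=0x47 blk=4 s=0: L1-HIT | VC []
  [6] addr=0x64 blk=6 s=2: MISS | VC [26]
  [7] addr=0x181 blk=24 s=0: MISS | VC [26, 4]
  [8] addr=0x43 blk=4 s=0: VC-HIT | VC [26, 24]
  [9] addr=0x184 blk=24 s=0: VC-HIT | VC [26, 4]
  [10] addr=0x1ac blk=26 s=2: VC-HIT | VC [6, 4]
  [11] addr=0x4b blk=4 s=0: VC-HIT | VC [6, 24]
  [12] addr=0x182 blk=24 s=0: VC-HIT | VC [6, 4]
  [13] addr=0x140 blk=20 s=0: MISS | VC [6, 4, 24]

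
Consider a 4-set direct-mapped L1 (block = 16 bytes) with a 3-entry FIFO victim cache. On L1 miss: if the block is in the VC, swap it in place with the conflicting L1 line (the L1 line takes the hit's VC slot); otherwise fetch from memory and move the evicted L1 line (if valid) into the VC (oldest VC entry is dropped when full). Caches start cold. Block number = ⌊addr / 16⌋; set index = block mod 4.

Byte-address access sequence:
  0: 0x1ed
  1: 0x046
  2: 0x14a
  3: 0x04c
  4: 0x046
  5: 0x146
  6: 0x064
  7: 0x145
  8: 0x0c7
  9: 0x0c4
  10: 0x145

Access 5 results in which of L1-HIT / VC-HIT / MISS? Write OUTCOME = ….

OUTCOME = VC-HIT

#0 0x1ed→b30/s2 MISS; vc=[]
#1 0x46→b4/s0 MISS; vc=[]
#2 0x14a→b20/s0 MISS; vc=[4]
#3 0x4c→b4/s0 VC-HIT; vc=[20]
#4 0x46→b4/s0 L1-HIT; vc=[20]
#5 0x146→b20/s0 VC-HIT; vc=[4]
#6 0x64→b6/s2 MISS; vc=[4,30]
#7 0x145→b20/s0 L1-HIT; vc=[4,30]
#8 0xc7→b12/s0 MISS; vc=[4,30,20]
#9 0xc4→b12/s0 L1-HIT; vc=[4,30,20]
#10 0x145→b20/s0 VC-HIT; vc=[4,30,12]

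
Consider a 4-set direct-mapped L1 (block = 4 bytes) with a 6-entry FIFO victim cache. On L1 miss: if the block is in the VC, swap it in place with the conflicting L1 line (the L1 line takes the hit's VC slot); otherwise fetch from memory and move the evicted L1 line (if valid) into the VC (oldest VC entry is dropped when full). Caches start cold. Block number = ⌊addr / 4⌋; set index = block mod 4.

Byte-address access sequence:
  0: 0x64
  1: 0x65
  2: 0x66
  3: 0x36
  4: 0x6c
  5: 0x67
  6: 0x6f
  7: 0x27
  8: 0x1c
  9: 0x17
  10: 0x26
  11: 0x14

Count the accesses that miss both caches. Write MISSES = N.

MISSES = 6

0: 0x64 (blk 25, set 1) → MISS  vc=[]
1: 0x65 (blk 25, set 1) → L1-HIT  vc=[]
2: 0x66 (blk 25, set 1) → L1-HIT  vc=[]
3: 0x36 (blk 13, set 1) → MISS  vc=[25]
4: 0x6c (blk 27, set 3) → MISS  vc=[25]
5: 0x67 (blk 25, set 1) → VC-HIT  vc=[13]
6: 0x6f (blk 27, set 3) → L1-HIT  vc=[13]
7: 0x27 (blk 9, set 1) → MISS  vc=[13, 25]
8: 0x1c (blk 7, set 3) → MISS  vc=[13, 25, 27]
9: 0x17 (blk 5, set 1) → MISS  vc=[13, 25, 27, 9]
10: 0x26 (blk 9, set 1) → VC-HIT  vc=[13, 25, 27, 5]
11: 0x14 (blk 5, set 1) → VC-HIT  vc=[13, 25, 27, 9]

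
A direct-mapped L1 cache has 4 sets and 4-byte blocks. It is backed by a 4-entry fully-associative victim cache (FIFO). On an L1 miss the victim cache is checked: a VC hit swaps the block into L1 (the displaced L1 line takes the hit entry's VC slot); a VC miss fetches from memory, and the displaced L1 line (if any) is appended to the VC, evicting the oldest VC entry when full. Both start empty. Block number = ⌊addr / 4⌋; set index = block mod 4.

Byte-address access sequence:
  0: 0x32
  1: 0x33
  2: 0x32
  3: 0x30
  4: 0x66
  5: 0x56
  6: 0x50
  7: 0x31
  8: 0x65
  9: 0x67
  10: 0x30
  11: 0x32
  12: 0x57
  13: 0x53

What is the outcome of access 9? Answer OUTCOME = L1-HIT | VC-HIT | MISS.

  [0] addr=0x32 blk=12 s=0: MISS | VC []
  [1] addr=0x33 blk=12 s=0: L1-HIT | VC []
  [2] addr=0x32 blk=12 s=0: L1-HIT | VC []
  [3] addr=0x30 blk=12 s=0: L1-HIT | VC []
  [4] addr=0x66 blk=25 s=1: MISS | VC []
  [5] addr=0x56 blk=21 s=1: MISS | VC [25]
  [6] addr=0x50 blk=20 s=0: MISS | VC [25, 12]
  [7] addr=0x31 blk=12 s=0: VC-HIT | VC [25, 20]
  [8] addr=0x65 blk=25 s=1: VC-HIT | VC [21, 20]
  [9] addr=0x67 blk=25 s=1: L1-HIT | VC [21, 20]
  [10] addr=0x30 blk=12 s=0: L1-HIT | VC [21, 20]
  [11] addr=0x32 blk=12 s=0: L1-HIT | VC [21, 20]
  [12] addr=0x57 blk=21 s=1: VC-HIT | VC [25, 20]
  [13] addr=0x53 blk=20 s=0: VC-HIT | VC [25, 12]

OUTCOME = L1-HIT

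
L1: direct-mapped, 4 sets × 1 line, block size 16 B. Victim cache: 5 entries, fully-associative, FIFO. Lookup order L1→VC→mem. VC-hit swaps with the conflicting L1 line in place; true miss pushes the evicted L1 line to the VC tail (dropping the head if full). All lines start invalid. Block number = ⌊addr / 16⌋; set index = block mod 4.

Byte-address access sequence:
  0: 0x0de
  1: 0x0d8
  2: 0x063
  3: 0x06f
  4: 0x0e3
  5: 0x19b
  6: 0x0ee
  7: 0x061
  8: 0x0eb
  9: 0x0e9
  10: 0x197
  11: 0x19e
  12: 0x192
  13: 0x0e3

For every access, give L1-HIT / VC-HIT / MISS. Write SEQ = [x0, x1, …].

SEQ = [MISS, L1-HIT, MISS, L1-HIT, MISS, MISS, L1-HIT, VC-HIT, VC-HIT, L1-HIT, L1-HIT, L1-HIT, L1-HIT, L1-HIT]

#0 0xde→b13/s1 MISS; vc=[]
#1 0xd8→b13/s1 L1-HIT; vc=[]
#2 0x63→b6/s2 MISS; vc=[]
#3 0x6f→b6/s2 L1-HIT; vc=[]
#4 0xe3→b14/s2 MISS; vc=[6]
#5 0x19b→b25/s1 MISS; vc=[6,13]
#6 0xee→b14/s2 L1-HIT; vc=[6,13]
#7 0x61→b6/s2 VC-HIT; vc=[14,13]
#8 0xeb→b14/s2 VC-HIT; vc=[6,13]
#9 0xe9→b14/s2 L1-HIT; vc=[6,13]
#10 0x197→b25/s1 L1-HIT; vc=[6,13]
#11 0x19e→b25/s1 L1-HIT; vc=[6,13]
#12 0x192→b25/s1 L1-HIT; vc=[6,13]
#13 0xe3→b14/s2 L1-HIT; vc=[6,13]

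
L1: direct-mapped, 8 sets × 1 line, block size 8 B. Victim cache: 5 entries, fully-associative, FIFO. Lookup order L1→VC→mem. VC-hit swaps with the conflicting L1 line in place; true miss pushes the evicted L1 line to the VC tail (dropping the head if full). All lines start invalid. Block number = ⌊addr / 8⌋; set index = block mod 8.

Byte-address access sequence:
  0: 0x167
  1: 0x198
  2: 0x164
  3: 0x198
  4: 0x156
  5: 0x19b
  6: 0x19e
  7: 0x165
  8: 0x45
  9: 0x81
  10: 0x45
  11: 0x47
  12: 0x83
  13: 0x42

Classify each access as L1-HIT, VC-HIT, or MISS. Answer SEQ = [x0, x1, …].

0: 0x167 (blk 44, set 4) → MISS  vc=[]
1: 0x198 (blk 51, set 3) → MISS  vc=[]
2: 0x164 (blk 44, set 4) → L1-HIT  vc=[]
3: 0x198 (blk 51, set 3) → L1-HIT  vc=[]
4: 0x156 (blk 42, set 2) → MISS  vc=[]
5: 0x19b (blk 51, set 3) → L1-HIT  vc=[]
6: 0x19e (blk 51, set 3) → L1-HIT  vc=[]
7: 0x165 (blk 44, set 4) → L1-HIT  vc=[]
8: 0x45 (blk 8, set 0) → MISS  vc=[]
9: 0x81 (blk 16, set 0) → MISS  vc=[8]
10: 0x45 (blk 8, set 0) → VC-HIT  vc=[16]
11: 0x47 (blk 8, set 0) → L1-HIT  vc=[16]
12: 0x83 (blk 16, set 0) → VC-HIT  vc=[8]
13: 0x42 (blk 8, set 0) → VC-HIT  vc=[16]

SEQ = [MISS, MISS, L1-HIT, L1-HIT, MISS, L1-HIT, L1-HIT, L1-HIT, MISS, MISS, VC-HIT, L1-HIT, VC-HIT, VC-HIT]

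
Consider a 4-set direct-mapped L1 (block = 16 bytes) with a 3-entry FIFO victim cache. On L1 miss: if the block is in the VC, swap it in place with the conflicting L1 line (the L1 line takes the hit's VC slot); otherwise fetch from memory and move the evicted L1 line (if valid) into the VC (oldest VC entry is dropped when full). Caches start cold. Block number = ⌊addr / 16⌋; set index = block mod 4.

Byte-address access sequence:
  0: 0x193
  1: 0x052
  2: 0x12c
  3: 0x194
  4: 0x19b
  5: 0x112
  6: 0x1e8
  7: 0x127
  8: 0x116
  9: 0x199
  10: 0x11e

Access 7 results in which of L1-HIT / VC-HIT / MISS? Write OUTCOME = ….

  [0] addr=0x193 blk=25 s=1: MISS | VC []
  [1] addr=0x52 blk=5 s=1: MISS | VC [25]
  [2] addr=0x12c blk=18 s=2: MISS | VC [25]
  [3] addr=0x194 blk=25 s=1: VC-HIT | VC [5]
  [4] addr=0x19b blk=25 s=1: L1-HIT | VC [5]
  [5] addr=0x112 blk=17 s=1: MISS | VC [5, 25]
  [6] addr=0x1e8 blk=30 s=2: MISS | VC [5, 25, 18]
  [7] addr=0x127 blk=18 s=2: VC-HIT | VC [5, 25, 30]
  [8] addr=0x116 blk=17 s=1: L1-HIT | VC [5, 25, 30]
  [9] addr=0x199 blk=25 s=1: VC-HIT | VC [5, 17, 30]
  [10] addr=0x11e blk=17 s=1: VC-HIT | VC [5, 25, 30]

OUTCOME = VC-HIT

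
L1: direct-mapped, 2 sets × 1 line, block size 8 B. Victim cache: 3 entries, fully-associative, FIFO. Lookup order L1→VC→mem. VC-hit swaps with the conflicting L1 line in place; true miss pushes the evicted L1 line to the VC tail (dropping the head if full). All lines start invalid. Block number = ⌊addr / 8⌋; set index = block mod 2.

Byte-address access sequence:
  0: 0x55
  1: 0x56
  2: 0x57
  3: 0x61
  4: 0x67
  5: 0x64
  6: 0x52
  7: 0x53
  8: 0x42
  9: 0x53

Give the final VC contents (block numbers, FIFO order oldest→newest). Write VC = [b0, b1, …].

0: 0x55 (blk 10, set 0) → MISS  vc=[]
1: 0x56 (blk 10, set 0) → L1-HIT  vc=[]
2: 0x57 (blk 10, set 0) → L1-HIT  vc=[]
3: 0x61 (blk 12, set 0) → MISS  vc=[10]
4: 0x67 (blk 12, set 0) → L1-HIT  vc=[10]
5: 0x64 (blk 12, set 0) → L1-HIT  vc=[10]
6: 0x52 (blk 10, set 0) → VC-HIT  vc=[12]
7: 0x53 (blk 10, set 0) → L1-HIT  vc=[12]
8: 0x42 (blk 8, set 0) → MISS  vc=[12, 10]
9: 0x53 (blk 10, set 0) → VC-HIT  vc=[12, 8]

VC = [12, 8]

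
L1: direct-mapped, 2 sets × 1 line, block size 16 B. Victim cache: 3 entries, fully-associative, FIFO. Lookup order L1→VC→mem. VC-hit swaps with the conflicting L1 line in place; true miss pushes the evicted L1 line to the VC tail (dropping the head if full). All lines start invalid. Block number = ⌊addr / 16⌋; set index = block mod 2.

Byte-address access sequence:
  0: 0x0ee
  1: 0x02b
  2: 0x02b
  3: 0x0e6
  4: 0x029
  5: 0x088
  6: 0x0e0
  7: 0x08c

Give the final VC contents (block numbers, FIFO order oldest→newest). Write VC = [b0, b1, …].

VC = [14, 2]

#0 0xee→b14/s0 MISS; vc=[]
#1 0x2b→b2/s0 MISS; vc=[14]
#2 0x2b→b2/s0 L1-HIT; vc=[14]
#3 0xe6→b14/s0 VC-HIT; vc=[2]
#4 0x29→b2/s0 VC-HIT; vc=[14]
#5 0x88→b8/s0 MISS; vc=[14,2]
#6 0xe0→b14/s0 VC-HIT; vc=[8,2]
#7 0x8c→b8/s0 VC-HIT; vc=[14,2]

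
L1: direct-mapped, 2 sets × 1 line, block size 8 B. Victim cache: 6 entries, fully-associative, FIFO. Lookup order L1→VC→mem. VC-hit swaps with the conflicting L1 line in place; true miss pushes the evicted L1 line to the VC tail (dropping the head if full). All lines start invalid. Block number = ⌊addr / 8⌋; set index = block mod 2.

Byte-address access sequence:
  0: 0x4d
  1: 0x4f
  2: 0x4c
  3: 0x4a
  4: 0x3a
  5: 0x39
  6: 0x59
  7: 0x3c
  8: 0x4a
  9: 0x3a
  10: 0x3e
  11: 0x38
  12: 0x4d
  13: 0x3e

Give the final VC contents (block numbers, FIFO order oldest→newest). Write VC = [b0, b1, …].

#0 0x4d→b9/s1 MISS; vc=[]
#1 0x4f→b9/s1 L1-HIT; vc=[]
#2 0x4c→b9/s1 L1-HIT; vc=[]
#3 0x4a→b9/s1 L1-HIT; vc=[]
#4 0x3a→b7/s1 MISS; vc=[9]
#5 0x39→b7/s1 L1-HIT; vc=[9]
#6 0x59→b11/s1 MISS; vc=[9,7]
#7 0x3c→b7/s1 VC-HIT; vc=[9,11]
#8 0x4a→b9/s1 VC-HIT; vc=[7,11]
#9 0x3a→b7/s1 VC-HIT; vc=[9,11]
#10 0x3e→b7/s1 L1-HIT; vc=[9,11]
#11 0x38→b7/s1 L1-HIT; vc=[9,11]
#12 0x4d→b9/s1 VC-HIT; vc=[7,11]
#13 0x3e→b7/s1 VC-HIT; vc=[9,11]

VC = [9, 11]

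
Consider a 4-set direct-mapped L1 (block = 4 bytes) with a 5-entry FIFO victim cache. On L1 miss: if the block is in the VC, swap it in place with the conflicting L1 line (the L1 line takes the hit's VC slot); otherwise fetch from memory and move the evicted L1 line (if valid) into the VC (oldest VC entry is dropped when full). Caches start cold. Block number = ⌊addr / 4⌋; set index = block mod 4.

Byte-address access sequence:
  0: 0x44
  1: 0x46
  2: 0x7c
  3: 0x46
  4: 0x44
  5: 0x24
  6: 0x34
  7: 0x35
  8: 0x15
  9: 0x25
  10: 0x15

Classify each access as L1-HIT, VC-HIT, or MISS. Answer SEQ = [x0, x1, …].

0: 0x44 (blk 17, set 1) → MISS  vc=[]
1: 0x46 (blk 17, set 1) → L1-HIT  vc=[]
2: 0x7c (blk 31, set 3) → MISS  vc=[]
3: 0x46 (blk 17, set 1) → L1-HIT  vc=[]
4: 0x44 (blk 17, set 1) → L1-HIT  vc=[]
5: 0x24 (blk 9, set 1) → MISS  vc=[17]
6: 0x34 (blk 13, set 1) → MISS  vc=[17, 9]
7: 0x35 (blk 13, set 1) → L1-HIT  vc=[17, 9]
8: 0x15 (blk 5, set 1) → MISS  vc=[17, 9, 13]
9: 0x25 (blk 9, set 1) → VC-HIT  vc=[17, 5, 13]
10: 0x15 (blk 5, set 1) → VC-HIT  vc=[17, 9, 13]

SEQ = [MISS, L1-HIT, MISS, L1-HIT, L1-HIT, MISS, MISS, L1-HIT, MISS, VC-HIT, VC-HIT]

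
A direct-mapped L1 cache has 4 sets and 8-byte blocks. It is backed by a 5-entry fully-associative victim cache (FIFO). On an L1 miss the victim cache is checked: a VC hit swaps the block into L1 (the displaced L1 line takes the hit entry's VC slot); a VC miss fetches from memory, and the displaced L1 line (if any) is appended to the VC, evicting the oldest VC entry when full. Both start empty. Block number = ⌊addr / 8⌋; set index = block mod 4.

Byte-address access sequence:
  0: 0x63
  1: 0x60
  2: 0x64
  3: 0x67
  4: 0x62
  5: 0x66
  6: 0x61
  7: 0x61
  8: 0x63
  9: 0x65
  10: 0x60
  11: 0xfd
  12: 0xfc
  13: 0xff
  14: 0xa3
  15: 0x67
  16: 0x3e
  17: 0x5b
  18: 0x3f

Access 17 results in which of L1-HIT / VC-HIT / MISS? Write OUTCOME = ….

  [0] addr=0x63 blk=12 s=0: MISS | VC []
  [1] addr=0x60 blk=12 s=0: L1-HIT | VC []
  [2] addr=0x64 blk=12 s=0: L1-HIT | VC []
  [3] addr=0x67 blk=12 s=0: L1-HIT | VC []
  [4] addr=0x62 blk=12 s=0: L1-HIT | VC []
  [5] addr=0x66 blk=12 s=0: L1-HIT | VC []
  [6] addr=0x61 blk=12 s=0: L1-HIT | VC []
  [7] addr=0x61 blk=12 s=0: L1-HIT | VC []
  [8] addr=0x63 blk=12 s=0: L1-HIT | VC []
  [9] addr=0x65 blk=12 s=0: L1-HIT | VC []
  [10] addr=0x60 blk=12 s=0: L1-HIT | VC []
  [11] addr=0xfd blk=31 s=3: MISS | VC []
  [12] addr=0xfc blk=31 s=3: L1-HIT | VC []
  [13] addr=0xff blk=31 s=3: L1-HIT | VC []
  [14] addr=0xa3 blk=20 s=0: MISS | VC [12]
  [15] addr=0x67 blk=12 s=0: VC-HIT | VC [20]
  [16] addr=0x3e blk=7 s=3: MISS | VC [20, 31]
  [17] addr=0x5b blk=11 s=3: MISS | VC [20, 31, 7]
  [18] addr=0x3f blk=7 s=3: VC-HIT | VC [20, 31, 11]

OUTCOME = MISS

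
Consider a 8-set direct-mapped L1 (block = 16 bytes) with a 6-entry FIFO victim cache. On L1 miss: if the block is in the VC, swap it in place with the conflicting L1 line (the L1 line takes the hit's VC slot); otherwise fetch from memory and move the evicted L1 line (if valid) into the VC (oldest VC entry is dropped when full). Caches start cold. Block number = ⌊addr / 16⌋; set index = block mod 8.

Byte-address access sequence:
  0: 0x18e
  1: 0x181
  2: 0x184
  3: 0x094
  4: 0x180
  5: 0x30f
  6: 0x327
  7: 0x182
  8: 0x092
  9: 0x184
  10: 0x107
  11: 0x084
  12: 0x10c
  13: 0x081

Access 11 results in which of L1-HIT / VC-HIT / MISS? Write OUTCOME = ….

#0 0x18e→b24/s0 MISS; vc=[]
#1 0x181→b24/s0 L1-HIT; vc=[]
#2 0x184→b24/s0 L1-HIT; vc=[]
#3 0x94→b9/s1 MISS; vc=[]
#4 0x180→b24/s0 L1-HIT; vc=[]
#5 0x30f→b48/s0 MISS; vc=[24]
#6 0x327→b50/s2 MISS; vc=[24]
#7 0x182→b24/s0 VC-HIT; vc=[48]
#8 0x92→b9/s1 L1-HIT; vc=[48]
#9 0x184→b24/s0 L1-HIT; vc=[48]
#10 0x107→b16/s0 MISS; vc=[48,24]
#11 0x84→b8/s0 MISS; vc=[48,24,16]
#12 0x10c→b16/s0 VC-HIT; vc=[48,24,8]
#13 0x81→b8/s0 VC-HIT; vc=[48,24,16]

OUTCOME = MISS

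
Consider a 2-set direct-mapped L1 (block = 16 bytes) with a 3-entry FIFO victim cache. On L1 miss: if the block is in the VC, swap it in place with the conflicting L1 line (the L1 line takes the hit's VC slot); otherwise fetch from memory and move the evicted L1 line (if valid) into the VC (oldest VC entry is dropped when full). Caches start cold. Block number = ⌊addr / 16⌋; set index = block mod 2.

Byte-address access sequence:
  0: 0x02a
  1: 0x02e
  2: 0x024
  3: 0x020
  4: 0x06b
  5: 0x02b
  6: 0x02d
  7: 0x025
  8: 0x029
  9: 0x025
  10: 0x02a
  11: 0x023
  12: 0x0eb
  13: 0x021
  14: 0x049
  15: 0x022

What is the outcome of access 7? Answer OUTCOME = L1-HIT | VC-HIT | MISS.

  [0] addr=0x2a blk=2 s=0: MISS | VC []
  [1] addr=0x2e blk=2 s=0: L1-HIT | VC []
  [2] addr=0x24 blk=2 s=0: L1-HIT | VC []
  [3] addr=0x20 blk=2 s=0: L1-HIT | VC []
  [4] addr=0x6b blk=6 s=0: MISS | VC [2]
  [5] addr=0x2b blk=2 s=0: VC-HIT | VC [6]
  [6] addr=0x2d blk=2 s=0: L1-HIT | VC [6]
  [7] addr=0x25 blk=2 s=0: L1-HIT | VC [6]
  [8] addr=0x29 blk=2 s=0: L1-HIT | VC [6]
  [9] addr=0x25 blk=2 s=0: L1-HIT | VC [6]
  [10] addr=0x2a blk=2 s=0: L1-HIT | VC [6]
  [11] addr=0x23 blk=2 s=0: L1-HIT | VC [6]
  [12] addr=0xeb blk=14 s=0: MISS | VC [6, 2]
  [13] addr=0x21 blk=2 s=0: VC-HIT | VC [6, 14]
  [14] addr=0x49 blk=4 s=0: MISS | VC [6, 14, 2]
  [15] addr=0x22 blk=2 s=0: VC-HIT | VC [6, 14, 4]

OUTCOME = L1-HIT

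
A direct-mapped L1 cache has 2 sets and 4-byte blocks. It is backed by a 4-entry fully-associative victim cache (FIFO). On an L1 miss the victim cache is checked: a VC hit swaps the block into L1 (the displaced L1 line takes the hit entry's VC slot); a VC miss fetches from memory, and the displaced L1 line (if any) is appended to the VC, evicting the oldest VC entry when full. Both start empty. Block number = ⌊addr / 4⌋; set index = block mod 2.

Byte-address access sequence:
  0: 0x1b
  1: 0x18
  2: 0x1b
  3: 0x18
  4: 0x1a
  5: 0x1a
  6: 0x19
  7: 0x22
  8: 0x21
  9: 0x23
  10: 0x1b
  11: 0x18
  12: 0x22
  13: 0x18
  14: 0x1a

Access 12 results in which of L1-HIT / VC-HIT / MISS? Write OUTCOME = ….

OUTCOME = VC-HIT

#0 0x1b→b6/s0 MISS; vc=[]
#1 0x18→b6/s0 L1-HIT; vc=[]
#2 0x1b→b6/s0 L1-HIT; vc=[]
#3 0x18→b6/s0 L1-HIT; vc=[]
#4 0x1a→b6/s0 L1-HIT; vc=[]
#5 0x1a→b6/s0 L1-HIT; vc=[]
#6 0x19→b6/s0 L1-HIT; vc=[]
#7 0x22→b8/s0 MISS; vc=[6]
#8 0x21→b8/s0 L1-HIT; vc=[6]
#9 0x23→b8/s0 L1-HIT; vc=[6]
#10 0x1b→b6/s0 VC-HIT; vc=[8]
#11 0x18→b6/s0 L1-HIT; vc=[8]
#12 0x22→b8/s0 VC-HIT; vc=[6]
#13 0x18→b6/s0 VC-HIT; vc=[8]
#14 0x1a→b6/s0 L1-HIT; vc=[8]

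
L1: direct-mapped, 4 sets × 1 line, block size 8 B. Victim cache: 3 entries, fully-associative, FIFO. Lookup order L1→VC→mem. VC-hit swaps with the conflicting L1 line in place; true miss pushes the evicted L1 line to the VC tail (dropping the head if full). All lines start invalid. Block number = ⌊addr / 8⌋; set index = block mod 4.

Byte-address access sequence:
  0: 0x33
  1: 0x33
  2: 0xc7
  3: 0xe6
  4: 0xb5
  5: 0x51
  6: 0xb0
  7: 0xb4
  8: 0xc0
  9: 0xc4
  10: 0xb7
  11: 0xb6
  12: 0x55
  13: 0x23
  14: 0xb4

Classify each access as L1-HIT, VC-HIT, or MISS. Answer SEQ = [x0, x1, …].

SEQ = [MISS, L1-HIT, MISS, MISS, MISS, MISS, VC-HIT, L1-HIT, VC-HIT, L1-HIT, L1-HIT, L1-HIT, VC-HIT, MISS, VC-HIT]

  [0] addr=0x33 blk=6 s=2: MISS | VC []
  [1] addr=0x33 blk=6 s=2: L1-HIT | VC []
  [2] addr=0xc7 blk=24 s=0: MISS | VC []
  [3] addr=0xe6 blk=28 s=0: MISS | VC [24]
  [4] addr=0xb5 blk=22 s=2: MISS | VC [24, 6]
  [5] addr=0x51 blk=10 s=2: MISS | VC [24, 6, 22]
  [6] addr=0xb0 blk=22 s=2: VC-HIT | VC [24, 6, 10]
  [7] addr=0xb4 blk=22 s=2: L1-HIT | VC [24, 6, 10]
  [8] addr=0xc0 blk=24 s=0: VC-HIT | VC [28, 6, 10]
  [9] addr=0xc4 blk=24 s=0: L1-HIT | VC [28, 6, 10]
  [10] addr=0xb7 blk=22 s=2: L1-HIT | VC [28, 6, 10]
  [11] addr=0xb6 blk=22 s=2: L1-HIT | VC [28, 6, 10]
  [12] addr=0x55 blk=10 s=2: VC-HIT | VC [28, 6, 22]
  [13] addr=0x23 blk=4 s=0: MISS | VC [6, 22, 24]
  [14] addr=0xb4 blk=22 s=2: VC-HIT | VC [6, 10, 24]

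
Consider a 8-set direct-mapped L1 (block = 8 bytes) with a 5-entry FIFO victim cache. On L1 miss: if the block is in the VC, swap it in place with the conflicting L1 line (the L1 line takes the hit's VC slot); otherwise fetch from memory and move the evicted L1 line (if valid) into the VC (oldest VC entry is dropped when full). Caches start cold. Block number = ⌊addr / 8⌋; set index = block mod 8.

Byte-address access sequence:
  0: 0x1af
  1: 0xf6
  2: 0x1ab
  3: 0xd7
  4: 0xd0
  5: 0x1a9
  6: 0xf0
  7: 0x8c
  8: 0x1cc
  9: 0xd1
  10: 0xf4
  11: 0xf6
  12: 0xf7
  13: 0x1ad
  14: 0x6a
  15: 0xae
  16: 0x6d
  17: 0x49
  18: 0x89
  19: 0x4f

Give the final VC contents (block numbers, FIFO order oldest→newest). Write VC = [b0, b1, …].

0: 0x1af (blk 53, set 5) → MISS  vc=[]
1: 0xf6 (blk 30, set 6) → MISS  vc=[]
2: 0x1ab (blk 53, set 5) → L1-HIT  vc=[]
3: 0xd7 (blk 26, set 2) → MISS  vc=[]
4: 0xd0 (blk 26, set 2) → L1-HIT  vc=[]
5: 0x1a9 (blk 53, set 5) → L1-HIT  vc=[]
6: 0xf0 (blk 30, set 6) → L1-HIT  vc=[]
7: 0x8c (blk 17, set 1) → MISS  vc=[]
8: 0x1cc (blk 57, set 1) → MISS  vc=[17]
9: 0xd1 (blk 26, set 2) → L1-HIT  vc=[17]
10: 0xf4 (blk 30, set 6) → L1-HIT  vc=[17]
11: 0xf6 (blk 30, set 6) → L1-HIT  vc=[17]
12: 0xf7 (blk 30, set 6) → L1-HIT  vc=[17]
13: 0x1ad (blk 53, set 5) → L1-HIT  vc=[17]
14: 0x6a (blk 13, set 5) → MISS  vc=[17, 53]
15: 0xae (blk 21, set 5) → MISS  vc=[17, 53, 13]
16: 0x6d (blk 13, set 5) → VC-HIT  vc=[17, 53, 21]
17: 0x49 (blk 9, set 1) → MISS  vc=[17, 53, 21, 57]
18: 0x89 (blk 17, set 1) → VC-HIT  vc=[9, 53, 21, 57]
19: 0x4f (blk 9, set 1) → VC-HIT  vc=[17, 53, 21, 57]

VC = [17, 53, 21, 57]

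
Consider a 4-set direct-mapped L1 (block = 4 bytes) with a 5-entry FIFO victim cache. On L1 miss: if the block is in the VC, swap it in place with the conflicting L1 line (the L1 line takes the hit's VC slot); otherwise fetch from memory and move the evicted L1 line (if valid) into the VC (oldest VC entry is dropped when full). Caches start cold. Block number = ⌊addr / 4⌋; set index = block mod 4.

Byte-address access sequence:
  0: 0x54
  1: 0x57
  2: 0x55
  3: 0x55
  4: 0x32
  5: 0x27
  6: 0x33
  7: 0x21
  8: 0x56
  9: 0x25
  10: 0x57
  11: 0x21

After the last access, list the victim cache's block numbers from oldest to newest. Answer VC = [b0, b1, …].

  [0] addr=0x54 blk=21 s=1: MISS | VC []
  [1] addr=0x57 blk=21 s=1: L1-HIT | VC []
  [2] addr=0x55 blk=21 s=1: L1-HIT | VC []
  [3] addr=0x55 blk=21 s=1: L1-HIT | VC []
  [4] addr=0x32 blk=12 s=0: MISS | VC []
  [5] addr=0x27 blk=9 s=1: MISS | VC [21]
  [6] addr=0x33 blk=12 s=0: L1-HIT | VC [21]
  [7] addr=0x21 blk=8 s=0: MISS | VC [21, 12]
  [8] addr=0x56 blk=21 s=1: VC-HIT | VC [9, 12]
  [9] addr=0x25 blk=9 s=1: VC-HIT | VC [21, 12]
  [10] addr=0x57 blk=21 s=1: VC-HIT | VC [9, 12]
  [11] addr=0x21 blk=8 s=0: L1-HIT | VC [9, 12]

VC = [9, 12]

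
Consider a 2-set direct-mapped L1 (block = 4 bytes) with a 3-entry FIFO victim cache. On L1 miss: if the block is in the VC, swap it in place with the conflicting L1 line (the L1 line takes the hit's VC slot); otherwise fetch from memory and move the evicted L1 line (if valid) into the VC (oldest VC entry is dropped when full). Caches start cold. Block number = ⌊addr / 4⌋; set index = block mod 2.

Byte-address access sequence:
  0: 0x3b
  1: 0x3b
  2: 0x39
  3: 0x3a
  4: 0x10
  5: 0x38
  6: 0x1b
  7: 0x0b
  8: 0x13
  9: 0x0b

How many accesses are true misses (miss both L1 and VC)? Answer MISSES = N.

MISSES = 4

  [0] addr=0x3b blk=14 s=0: MISS | VC []
  [1] addr=0x3b blk=14 s=0: L1-HIT | VC []
  [2] addr=0x39 blk=14 s=0: L1-HIT | VC []
  [3] addr=0x3a blk=14 s=0: L1-HIT | VC []
  [4] addr=0x10 blk=4 s=0: MISS | VC [14]
  [5] addr=0x38 blk=14 s=0: VC-HIT | VC [4]
  [6] addr=0x1b blk=6 s=0: MISS | VC [4, 14]
  [7] addr=0xb blk=2 s=0: MISS | VC [4, 14, 6]
  [8] addr=0x13 blk=4 s=0: VC-HIT | VC [2, 14, 6]
  [9] addr=0xb blk=2 s=0: VC-HIT | VC [4, 14, 6]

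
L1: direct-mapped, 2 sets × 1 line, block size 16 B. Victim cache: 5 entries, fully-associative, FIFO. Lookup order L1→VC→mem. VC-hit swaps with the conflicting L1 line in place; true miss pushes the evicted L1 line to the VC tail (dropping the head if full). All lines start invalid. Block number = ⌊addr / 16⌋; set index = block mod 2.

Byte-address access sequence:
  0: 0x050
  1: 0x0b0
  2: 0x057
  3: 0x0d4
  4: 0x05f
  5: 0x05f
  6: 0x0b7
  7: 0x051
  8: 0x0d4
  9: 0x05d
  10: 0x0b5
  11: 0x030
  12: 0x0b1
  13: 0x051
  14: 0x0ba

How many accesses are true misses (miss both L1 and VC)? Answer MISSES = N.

#0 0x50→b5/s1 MISS; vc=[]
#1 0xb0→b11/s1 MISS; vc=[5]
#2 0x57→b5/s1 VC-HIT; vc=[11]
#3 0xd4→b13/s1 MISS; vc=[11,5]
#4 0x5f→b5/s1 VC-HIT; vc=[11,13]
#5 0x5f→b5/s1 L1-HIT; vc=[11,13]
#6 0xb7→b11/s1 VC-HIT; vc=[5,13]
#7 0x51→b5/s1 VC-HIT; vc=[11,13]
#8 0xd4→b13/s1 VC-HIT; vc=[11,5]
#9 0x5d→b5/s1 VC-HIT; vc=[11,13]
#10 0xb5→b11/s1 VC-HIT; vc=[5,13]
#11 0x30→b3/s1 MISS; vc=[5,13,11]
#12 0xb1→b11/s1 VC-HIT; vc=[5,13,3]
#13 0x51→b5/s1 VC-HIT; vc=[11,13,3]
#14 0xba→b11/s1 VC-HIT; vc=[5,13,3]

MISSES = 4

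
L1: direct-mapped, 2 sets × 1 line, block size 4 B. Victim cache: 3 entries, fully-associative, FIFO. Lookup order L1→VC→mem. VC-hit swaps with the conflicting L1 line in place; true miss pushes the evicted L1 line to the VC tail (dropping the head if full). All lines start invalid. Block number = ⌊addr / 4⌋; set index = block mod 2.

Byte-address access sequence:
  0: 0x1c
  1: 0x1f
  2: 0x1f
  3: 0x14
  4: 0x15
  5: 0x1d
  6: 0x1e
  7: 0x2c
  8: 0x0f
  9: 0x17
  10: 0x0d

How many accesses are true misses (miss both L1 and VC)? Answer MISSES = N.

0: 0x1c (blk 7, set 1) → MISS  vc=[]
1: 0x1f (blk 7, set 1) → L1-HIT  vc=[]
2: 0x1f (blk 7, set 1) → L1-HIT  vc=[]
3: 0x14 (blk 5, set 1) → MISS  vc=[7]
4: 0x15 (blk 5, set 1) → L1-HIT  vc=[7]
5: 0x1d (blk 7, set 1) → VC-HIT  vc=[5]
6: 0x1e (blk 7, set 1) → L1-HIT  vc=[5]
7: 0x2c (blk 11, set 1) → MISS  vc=[5, 7]
8: 0xf (blk 3, set 1) → MISS  vc=[5, 7, 11]
9: 0x17 (blk 5, set 1) → VC-HIT  vc=[3, 7, 11]
10: 0xd (blk 3, set 1) → VC-HIT  vc=[5, 7, 11]

MISSES = 4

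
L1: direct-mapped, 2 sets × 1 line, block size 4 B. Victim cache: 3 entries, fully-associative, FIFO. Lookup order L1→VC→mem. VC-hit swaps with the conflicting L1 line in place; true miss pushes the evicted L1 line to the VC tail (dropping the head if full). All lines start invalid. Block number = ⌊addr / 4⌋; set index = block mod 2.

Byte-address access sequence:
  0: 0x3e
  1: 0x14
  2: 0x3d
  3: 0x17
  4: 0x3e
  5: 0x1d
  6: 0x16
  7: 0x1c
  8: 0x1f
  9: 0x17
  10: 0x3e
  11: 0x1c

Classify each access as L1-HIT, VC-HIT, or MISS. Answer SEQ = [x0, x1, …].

SEQ = [MISS, MISS, VC-HIT, VC-HIT, VC-HIT, MISS, VC-HIT, VC-HIT, L1-HIT, VC-HIT, VC-HIT, VC-HIT]

  [0] addr=0x3e blk=15 s=1: MISS | VC []
  [1] addr=0x14 blk=5 s=1: MISS | VC [15]
  [2] addr=0x3d blk=15 s=1: VC-HIT | VC [5]
  [3] addr=0x17 blk=5 s=1: VC-HIT | VC [15]
  [4] addr=0x3e blk=15 s=1: VC-HIT | VC [5]
  [5] addr=0x1d blk=7 s=1: MISS | VC [5, 15]
  [6] addr=0x16 blk=5 s=1: VC-HIT | VC [7, 15]
  [7] addr=0x1c blk=7 s=1: VC-HIT | VC [5, 15]
  [8] addr=0x1f blk=7 s=1: L1-HIT | VC [5, 15]
  [9] addr=0x17 blk=5 s=1: VC-HIT | VC [7, 15]
  [10] addr=0x3e blk=15 s=1: VC-HIT | VC [7, 5]
  [11] addr=0x1c blk=7 s=1: VC-HIT | VC [15, 5]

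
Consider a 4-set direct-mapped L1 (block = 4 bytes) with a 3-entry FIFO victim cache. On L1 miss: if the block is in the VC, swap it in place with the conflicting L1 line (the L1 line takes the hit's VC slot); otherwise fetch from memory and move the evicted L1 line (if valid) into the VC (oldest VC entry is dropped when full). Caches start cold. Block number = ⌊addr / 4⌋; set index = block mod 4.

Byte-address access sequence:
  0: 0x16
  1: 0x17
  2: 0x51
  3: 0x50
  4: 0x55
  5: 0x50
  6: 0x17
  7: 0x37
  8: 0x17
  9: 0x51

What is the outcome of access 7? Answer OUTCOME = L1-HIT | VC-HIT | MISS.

OUTCOME = MISS

#0 0x16→b5/s1 MISS; vc=[]
#1 0x17→b5/s1 L1-HIT; vc=[]
#2 0x51→b20/s0 MISS; vc=[]
#3 0x50→b20/s0 L1-HIT; vc=[]
#4 0x55→b21/s1 MISS; vc=[5]
#5 0x50→b20/s0 L1-HIT; vc=[5]
#6 0x17→b5/s1 VC-HIT; vc=[21]
#7 0x37→b13/s1 MISS; vc=[21,5]
#8 0x17→b5/s1 VC-HIT; vc=[21,13]
#9 0x51→b20/s0 L1-HIT; vc=[21,13]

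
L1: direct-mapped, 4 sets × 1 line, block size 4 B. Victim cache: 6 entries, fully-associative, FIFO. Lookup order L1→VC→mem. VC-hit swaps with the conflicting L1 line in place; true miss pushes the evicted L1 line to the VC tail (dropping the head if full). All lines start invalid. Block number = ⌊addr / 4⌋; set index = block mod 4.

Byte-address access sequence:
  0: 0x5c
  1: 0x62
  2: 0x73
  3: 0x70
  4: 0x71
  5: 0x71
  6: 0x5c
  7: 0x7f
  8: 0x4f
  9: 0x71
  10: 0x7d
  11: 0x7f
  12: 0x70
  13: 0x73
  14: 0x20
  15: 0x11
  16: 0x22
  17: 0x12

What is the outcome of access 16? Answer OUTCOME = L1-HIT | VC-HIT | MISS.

OUTCOME = VC-HIT

#0 0x5c→b23/s3 MISS; vc=[]
#1 0x62→b24/s0 MISS; vc=[]
#2 0x73→b28/s0 MISS; vc=[24]
#3 0x70→b28/s0 L1-HIT; vc=[24]
#4 0x71→b28/s0 L1-HIT; vc=[24]
#5 0x71→b28/s0 L1-HIT; vc=[24]
#6 0x5c→b23/s3 L1-HIT; vc=[24]
#7 0x7f→b31/s3 MISS; vc=[24,23]
#8 0x4f→b19/s3 MISS; vc=[24,23,31]
#9 0x71→b28/s0 L1-HIT; vc=[24,23,31]
#10 0x7d→b31/s3 VC-HIT; vc=[24,23,19]
#11 0x7f→b31/s3 L1-HIT; vc=[24,23,19]
#12 0x70→b28/s0 L1-HIT; vc=[24,23,19]
#13 0x73→b28/s0 L1-HIT; vc=[24,23,19]
#14 0x20→b8/s0 MISS; vc=[24,23,19,28]
#15 0x11→b4/s0 MISS; vc=[24,23,19,28,8]
#16 0x22→b8/s0 VC-HIT; vc=[24,23,19,28,4]
#17 0x12→b4/s0 VC-HIT; vc=[24,23,19,28,8]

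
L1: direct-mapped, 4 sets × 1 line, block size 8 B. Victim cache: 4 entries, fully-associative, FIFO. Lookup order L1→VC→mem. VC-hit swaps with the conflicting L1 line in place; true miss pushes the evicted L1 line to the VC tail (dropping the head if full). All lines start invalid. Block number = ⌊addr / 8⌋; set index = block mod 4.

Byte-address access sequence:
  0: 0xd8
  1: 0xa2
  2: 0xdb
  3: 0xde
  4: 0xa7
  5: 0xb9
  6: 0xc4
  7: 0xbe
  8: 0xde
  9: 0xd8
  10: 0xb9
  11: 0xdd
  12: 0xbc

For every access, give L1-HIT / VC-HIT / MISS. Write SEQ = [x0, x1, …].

SEQ = [MISS, MISS, L1-HIT, L1-HIT, L1-HIT, MISS, MISS, L1-HIT, VC-HIT, L1-HIT, VC-HIT, VC-HIT, VC-HIT]

0: 0xd8 (blk 27, set 3) → MISS  vc=[]
1: 0xa2 (blk 20, set 0) → MISS  vc=[]
2: 0xdb (blk 27, set 3) → L1-HIT  vc=[]
3: 0xde (blk 27, set 3) → L1-HIT  vc=[]
4: 0xa7 (blk 20, set 0) → L1-HIT  vc=[]
5: 0xb9 (blk 23, set 3) → MISS  vc=[27]
6: 0xc4 (blk 24, set 0) → MISS  vc=[27, 20]
7: 0xbe (blk 23, set 3) → L1-HIT  vc=[27, 20]
8: 0xde (blk 27, set 3) → VC-HIT  vc=[23, 20]
9: 0xd8 (blk 27, set 3) → L1-HIT  vc=[23, 20]
10: 0xb9 (blk 23, set 3) → VC-HIT  vc=[27, 20]
11: 0xdd (blk 27, set 3) → VC-HIT  vc=[23, 20]
12: 0xbc (blk 23, set 3) → VC-HIT  vc=[27, 20]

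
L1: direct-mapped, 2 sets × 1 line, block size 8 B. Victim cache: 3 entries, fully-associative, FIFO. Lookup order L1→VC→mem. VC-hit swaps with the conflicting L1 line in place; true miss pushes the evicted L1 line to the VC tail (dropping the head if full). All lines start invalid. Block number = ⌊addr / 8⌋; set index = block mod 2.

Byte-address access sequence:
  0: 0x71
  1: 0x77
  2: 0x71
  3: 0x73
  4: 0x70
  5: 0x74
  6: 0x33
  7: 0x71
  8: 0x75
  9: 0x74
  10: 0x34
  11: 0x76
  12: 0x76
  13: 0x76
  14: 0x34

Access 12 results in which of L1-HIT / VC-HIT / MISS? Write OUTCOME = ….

OUTCOME = L1-HIT

0: 0x71 (blk 14, set 0) → MISS  vc=[]
1: 0x77 (blk 14, set 0) → L1-HIT  vc=[]
2: 0x71 (blk 14, set 0) → L1-HIT  vc=[]
3: 0x73 (blk 14, set 0) → L1-HIT  vc=[]
4: 0x70 (blk 14, set 0) → L1-HIT  vc=[]
5: 0x74 (blk 14, set 0) → L1-HIT  vc=[]
6: 0x33 (blk 6, set 0) → MISS  vc=[14]
7: 0x71 (blk 14, set 0) → VC-HIT  vc=[6]
8: 0x75 (blk 14, set 0) → L1-HIT  vc=[6]
9: 0x74 (blk 14, set 0) → L1-HIT  vc=[6]
10: 0x34 (blk 6, set 0) → VC-HIT  vc=[14]
11: 0x76 (blk 14, set 0) → VC-HIT  vc=[6]
12: 0x76 (blk 14, set 0) → L1-HIT  vc=[6]
13: 0x76 (blk 14, set 0) → L1-HIT  vc=[6]
14: 0x34 (blk 6, set 0) → VC-HIT  vc=[14]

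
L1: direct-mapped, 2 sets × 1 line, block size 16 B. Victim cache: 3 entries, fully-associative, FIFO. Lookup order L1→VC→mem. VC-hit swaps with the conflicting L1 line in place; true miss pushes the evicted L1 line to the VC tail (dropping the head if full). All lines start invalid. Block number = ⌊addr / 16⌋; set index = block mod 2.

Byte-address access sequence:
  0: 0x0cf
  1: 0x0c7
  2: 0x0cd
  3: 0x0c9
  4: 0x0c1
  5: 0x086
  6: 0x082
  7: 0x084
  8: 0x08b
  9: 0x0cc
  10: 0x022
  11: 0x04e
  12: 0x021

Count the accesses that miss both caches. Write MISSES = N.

0: 0xcf (blk 12, set 0) → MISS  vc=[]
1: 0xc7 (blk 12, set 0) → L1-HIT  vc=[]
2: 0xcd (blk 12, set 0) → L1-HIT  vc=[]
3: 0xc9 (blk 12, set 0) → L1-HIT  vc=[]
4: 0xc1 (blk 12, set 0) → L1-HIT  vc=[]
5: 0x86 (blk 8, set 0) → MISS  vc=[12]
6: 0x82 (blk 8, set 0) → L1-HIT  vc=[12]
7: 0x84 (blk 8, set 0) → L1-HIT  vc=[12]
8: 0x8b (blk 8, set 0) → L1-HIT  vc=[12]
9: 0xcc (blk 12, set 0) → VC-HIT  vc=[8]
10: 0x22 (blk 2, set 0) → MISS  vc=[8, 12]
11: 0x4e (blk 4, set 0) → MISS  vc=[8, 12, 2]
12: 0x21 (blk 2, set 0) → VC-HIT  vc=[8, 12, 4]

MISSES = 4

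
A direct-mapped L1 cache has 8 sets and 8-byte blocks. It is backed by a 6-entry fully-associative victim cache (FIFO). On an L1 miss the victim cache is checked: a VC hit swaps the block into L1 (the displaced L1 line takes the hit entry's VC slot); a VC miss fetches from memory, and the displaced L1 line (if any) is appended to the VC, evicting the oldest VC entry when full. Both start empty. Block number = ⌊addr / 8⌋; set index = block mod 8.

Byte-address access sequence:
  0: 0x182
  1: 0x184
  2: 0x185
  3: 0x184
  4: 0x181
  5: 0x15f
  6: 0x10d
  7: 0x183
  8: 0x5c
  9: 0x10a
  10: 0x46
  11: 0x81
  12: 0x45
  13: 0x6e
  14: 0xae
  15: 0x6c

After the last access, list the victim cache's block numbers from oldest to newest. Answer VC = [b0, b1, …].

VC = [43, 48, 16, 21]

0: 0x182 (blk 48, set 0) → MISS  vc=[]
1: 0x184 (blk 48, set 0) → L1-HIT  vc=[]
2: 0x185 (blk 48, set 0) → L1-HIT  vc=[]
3: 0x184 (blk 48, set 0) → L1-HIT  vc=[]
4: 0x181 (blk 48, set 0) → L1-HIT  vc=[]
5: 0x15f (blk 43, set 3) → MISS  vc=[]
6: 0x10d (blk 33, set 1) → MISS  vc=[]
7: 0x183 (blk 48, set 0) → L1-HIT  vc=[]
8: 0x5c (blk 11, set 3) → MISS  vc=[43]
9: 0x10a (blk 33, set 1) → L1-HIT  vc=[43]
10: 0x46 (blk 8, set 0) → MISS  vc=[43, 48]
11: 0x81 (blk 16, set 0) → MISS  vc=[43, 48, 8]
12: 0x45 (blk 8, set 0) → VC-HIT  vc=[43, 48, 16]
13: 0x6e (blk 13, set 5) → MISS  vc=[43, 48, 16]
14: 0xae (blk 21, set 5) → MISS  vc=[43, 48, 16, 13]
15: 0x6c (blk 13, set 5) → VC-HIT  vc=[43, 48, 16, 21]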